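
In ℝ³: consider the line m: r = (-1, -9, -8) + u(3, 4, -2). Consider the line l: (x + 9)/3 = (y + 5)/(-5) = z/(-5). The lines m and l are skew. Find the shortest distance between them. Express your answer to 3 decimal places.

l has direction (3, -5, -5) through (-9, -5, 0).
Common perpendicular direction n = (3, 4, -2) × (3, -5, -5) = (-30, 9, -27).
With w = (-9, -5, 0) − (-1, -9, -8) = (-8, 4, 8), w · n = 60.
Distance = |w · n| / |n| = |60| / √1710 ≈ 1.451.

1.451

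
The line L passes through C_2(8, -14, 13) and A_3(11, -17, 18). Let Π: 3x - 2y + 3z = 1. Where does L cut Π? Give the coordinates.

(-1, -5, -2)

A direction vector for L is A_3 − C_2 = (3, -3, 5).
Substitute r = (8, -14, 13) + t(3, -3, 5) into the plane: 91 + 30t = 1, so t = -3.
Intersection: (8, -14, 13) + (-3)·(3, -3, 5) = (-1, -5, -2).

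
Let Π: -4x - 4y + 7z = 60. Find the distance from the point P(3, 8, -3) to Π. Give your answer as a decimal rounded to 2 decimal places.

13.89

n·P − d = (-4)·(3) + (-4)·(8) + (7)·(-3) − 60 = -125; |n| = √81.
Distance = |-125| / √81 = 125/√81 ≈ 13.89.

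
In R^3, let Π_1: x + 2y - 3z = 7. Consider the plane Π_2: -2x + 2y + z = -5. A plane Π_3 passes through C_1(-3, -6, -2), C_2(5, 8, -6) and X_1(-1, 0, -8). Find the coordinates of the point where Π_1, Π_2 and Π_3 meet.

(0, -1, -3)

C_1C_2 = (8, 14, -4), C_1X_1 = (2, 6, -6); a normal to Π_3 is C_1C_2 × C_1X_1 = (-60, 40, 20).
Using C_1: Π_3 has equation -60x + 40y + 20z = -100.
Solving the 3×3 linear system x + 2y - 3z = 7, -2x + 2y + z = -5, -60x + 40y + 20z = -100 (e.g. by elimination or Cramer's rule, determinant = -160) gives (0, -1, -3).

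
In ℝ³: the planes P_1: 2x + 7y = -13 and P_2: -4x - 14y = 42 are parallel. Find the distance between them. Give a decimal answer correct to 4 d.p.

1.0989

Rescale P_2 by 1/(-2): 2x + 7y = -21. Then distance = |-13 − (-21)| / √53 ≈ 1.0989.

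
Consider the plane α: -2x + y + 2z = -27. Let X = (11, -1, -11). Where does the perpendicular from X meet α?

Foot = X − λn with λ = (n·X − d)/|n|² = (-45 − (-27))/9 = -2.
Foot = (11, -1, -11) − (-2)·(-2, 1, 2) = (7, 1, -7).

(7, 1, -7)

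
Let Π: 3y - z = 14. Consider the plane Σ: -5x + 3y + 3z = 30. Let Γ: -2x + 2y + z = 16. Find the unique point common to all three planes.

Solving the 3×3 linear system 3y - z = 14, -5x + 3y + 3z = 30, -2x + 2y + z = 16 (e.g. by elimination or Cramer's rule, determinant = 1) gives (0, 6, 4).

(0, 6, 4)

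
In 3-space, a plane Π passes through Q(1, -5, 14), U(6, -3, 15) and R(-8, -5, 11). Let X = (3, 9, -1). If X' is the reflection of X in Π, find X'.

(-3, 15, 17)

QU = (5, 2, 1), QR = (-9, 0, -3); a normal to Π is QU × QR = (-6, 6, 18).
Using Q: Π has equation -6x + 6y + 18z = 216.
λ = (n·X − d)/|n|² = (18 − 216)/396 = -1/2.
Reflection = X − 2λn = (3, 9, -1) − (-1)·(-6, 6, 18) = (-3, 15, 17).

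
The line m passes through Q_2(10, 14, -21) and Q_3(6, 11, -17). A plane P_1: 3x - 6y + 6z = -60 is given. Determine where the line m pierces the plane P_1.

A direction vector for m is Q_3 − Q_2 = (-4, -3, 4).
Substitute r = (10, 14, -21) + t(-4, -3, 4) into the plane: -180 + 30t = -60, so t = 4.
Intersection: (10, 14, -21) + 4·(-4, -3, 4) = (-6, 2, -5).

(-6, 2, -5)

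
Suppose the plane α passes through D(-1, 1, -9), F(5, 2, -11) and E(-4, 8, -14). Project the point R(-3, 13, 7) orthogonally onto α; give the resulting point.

DF = (6, 1, -2), DE = (-3, 7, -5); a normal to α is DF × DE = (9, 36, 45).
Using D: α has equation 9x + 36y + 45z = -378.
Foot = R − λn with λ = (n·R − d)/|n|² = (756 − (-378))/3402 = 1/3.
Foot = (-3, 13, 7) − (1/3)·(9, 36, 45) = (-6, 1, -8).

(-6, 1, -8)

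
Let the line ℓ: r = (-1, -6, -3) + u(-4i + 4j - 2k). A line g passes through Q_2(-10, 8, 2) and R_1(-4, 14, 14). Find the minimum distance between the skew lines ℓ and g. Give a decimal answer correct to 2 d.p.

A direction vector for g is R_1 − Q_2 = (6, 6, 12).
Common perpendicular direction n = (-4, 4, -2) × (6, 6, 12) = (60, 36, -48).
With w = (-10, 8, 2) − (-1, -6, -3) = (-9, 14, 5), w · n = -276.
Distance = |w · n| / |n| = |-276| / √7200 ≈ 3.25.

3.25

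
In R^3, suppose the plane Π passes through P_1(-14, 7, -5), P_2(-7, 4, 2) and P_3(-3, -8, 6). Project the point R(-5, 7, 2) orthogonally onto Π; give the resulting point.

(-6, 7, 3)

P_1P_2 = (7, -3, 7), P_1P_3 = (11, -15, 11); a normal to Π is P_1P_2 × P_1P_3 = (72, 0, -72).
Using P_1: Π has equation 72x - 72z = -648.
Foot = R − λn with λ = (n·R − d)/|n|² = (-504 − (-648))/10368 = 1/72.
Foot = (-5, 7, 2) − (1/72)·(72, 0, -72) = (-6, 7, 3).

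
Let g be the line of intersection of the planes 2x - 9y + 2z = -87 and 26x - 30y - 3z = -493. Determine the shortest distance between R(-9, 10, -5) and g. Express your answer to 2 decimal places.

Direction of g: (2, -9, 2) × (26, -30, -3) = (87, 58, 174).
A point on g: solving the two plane equations with x = -8 gives (-8, 9, 5).
Taking (-8, 9, 5) on g with direction v = (87, 58, 174): w = R − (-8, 9, 5) = (-1, 1, -10), and w × v = (754, -696, -145).
Distance = |w × v| / |v| = √1073957 / √41209 ≈ 5.11.

5.11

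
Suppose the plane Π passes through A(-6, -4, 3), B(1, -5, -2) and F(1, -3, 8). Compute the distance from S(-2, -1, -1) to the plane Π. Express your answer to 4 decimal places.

AB = (7, -1, -5), AF = (7, 1, 5); a normal to Π is AB × AF = (0, -70, 14).
Using A: Π has equation -70y + 14z = 322.
n·S − d = (0)·(-2) + (-70)·(-1) + (14)·(-1) − 322 = -266; |n| = √5096.
Distance = |-266| / √5096 = 266/√5096 ≈ 3.7262.

3.7262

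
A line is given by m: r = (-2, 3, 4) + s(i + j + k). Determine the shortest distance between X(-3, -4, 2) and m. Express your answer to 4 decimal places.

4.5461

Taking (-2, 3, 4) on m with direction v = (1, 1, 1): w = X − (-2, 3, 4) = (-1, -7, -2), and w × v = (-5, -1, 6).
Distance = |w × v| / |v| = √62 / √3 ≈ 4.5461.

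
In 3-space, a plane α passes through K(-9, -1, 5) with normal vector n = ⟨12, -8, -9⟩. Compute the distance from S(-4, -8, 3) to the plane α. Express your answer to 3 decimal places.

7.882

α: n·r = n·K gives 12x - 8y - 9z = -145.
n·S − d = (12)·(-4) + (-8)·(-8) + (-9)·(3) − (-145) = 134; |n| = √289.
Distance = |134| / √289 = 134/√289 ≈ 7.882.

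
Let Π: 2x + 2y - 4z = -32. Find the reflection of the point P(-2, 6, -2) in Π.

(-10, -2, 14)

λ = (n·P − d)/|n|² = (16 − (-32))/24 = 2.
Reflection = P − 2λn = (-2, 6, -2) − 4·(2, 2, -4) = (-10, -2, 14).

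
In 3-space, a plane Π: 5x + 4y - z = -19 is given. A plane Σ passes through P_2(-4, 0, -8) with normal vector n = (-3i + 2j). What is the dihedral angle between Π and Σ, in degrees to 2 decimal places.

72.57

Σ: n·r = n·P_2 gives -3x + 2y = 12.
cos θ = |n₁·n₂| / (|n₁||n₂|) = |-7| / (√42 · √13).
θ = arccos(0.29957) ≈ 72.57°.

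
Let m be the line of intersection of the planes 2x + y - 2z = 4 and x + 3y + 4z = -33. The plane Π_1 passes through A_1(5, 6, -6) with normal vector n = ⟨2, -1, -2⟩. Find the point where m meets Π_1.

Direction of m: (2, 1, -2) × (1, 3, 4) = (10, -10, 5).
A point on m: solving the two plane equations with x = 9 gives (9, -14, 0).
Π_1: n·r = n·A_1 gives 2x - y - 2z = 16.
Substitute r = (9, -14, 0) + t(10, -10, 5) into the plane: 32 + 20t = 16, so t = -4/5.
Intersection: (9, -14, 0) + (-4/5)·(10, -10, 5) = (1, -6, -4).

(1, -6, -4)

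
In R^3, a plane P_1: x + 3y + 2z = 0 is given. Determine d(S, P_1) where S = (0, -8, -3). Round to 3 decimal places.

n·S − d = (1)·(0) + (3)·(-8) + (2)·(-3) − 0 = -30; |n| = √14.
Distance = |-30| / √14 = 30/√14 ≈ 8.018.

8.018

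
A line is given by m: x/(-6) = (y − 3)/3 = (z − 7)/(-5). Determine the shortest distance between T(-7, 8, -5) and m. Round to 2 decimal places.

4.74

m has direction (-6, 3, -5) through (0, 3, 7).
Taking (0, 3, 7) on m with direction v = (-6, 3, -5): w = T − (0, 3, 7) = (-7, 5, -12), and w × v = (11, 37, 9).
Distance = |w × v| / |v| = √1571 / √70 ≈ 4.74.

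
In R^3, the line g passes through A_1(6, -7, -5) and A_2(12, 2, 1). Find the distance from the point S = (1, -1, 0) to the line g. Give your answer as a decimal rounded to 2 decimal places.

8.18

A direction vector for g is A_2 − A_1 = (6, 9, 6).
Taking (6, -7, -5) on g with direction v = (6, 9, 6): w = S − (6, -7, -5) = (-5, 6, 5), and w × v = (-9, 60, -81).
Distance = |w × v| / |v| = √10242 / √153 ≈ 8.18.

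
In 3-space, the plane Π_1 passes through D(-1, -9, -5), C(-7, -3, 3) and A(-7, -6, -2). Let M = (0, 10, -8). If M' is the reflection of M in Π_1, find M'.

(-6, -20, 10)

DC = (-6, 6, 8), DA = (-6, 3, 3); a normal to Π_1 is DC × DA = (-6, -30, 18).
Using D: Π_1 has equation -6x - 30y + 18z = 186.
λ = (n·M − d)/|n|² = (-444 − 186)/1260 = -1/2.
Reflection = M − 2λn = (0, 10, -8) − (-1)·(-6, -30, 18) = (-6, -20, 10).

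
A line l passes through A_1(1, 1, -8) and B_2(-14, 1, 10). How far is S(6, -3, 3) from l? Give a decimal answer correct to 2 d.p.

11.59

A direction vector for l is B_2 − A_1 = (-15, 0, 18).
Taking (1, 1, -8) on l with direction v = (-15, 0, 18): w = S − (1, 1, -8) = (5, -4, 11), and w × v = (-72, -255, -60).
Distance = |w × v| / |v| = √73809 / √549 ≈ 11.59.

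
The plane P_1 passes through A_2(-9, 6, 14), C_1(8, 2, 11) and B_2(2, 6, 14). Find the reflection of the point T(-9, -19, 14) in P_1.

A_2C_1 = (17, -4, -3), A_2B_2 = (11, 0, 0); a normal to P_1 is A_2C_1 × A_2B_2 = (0, -33, 44).
Using A_2: P_1 has equation -33y + 44z = 418.
λ = (n·T − d)/|n|² = (1243 − 418)/3025 = 3/11.
Reflection = T − 2λn = (-9, -19, 14) − (6/11)·(0, -33, 44) = (-9, -1, -10).

(-9, -1, -10)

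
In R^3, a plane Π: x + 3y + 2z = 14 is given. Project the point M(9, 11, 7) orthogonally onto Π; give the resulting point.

Foot = M − λn with λ = (n·M − d)/|n|² = (56 − 14)/14 = 3.
Foot = (9, 11, 7) − 3·(1, 3, 2) = (6, 2, 1).

(6, 2, 1)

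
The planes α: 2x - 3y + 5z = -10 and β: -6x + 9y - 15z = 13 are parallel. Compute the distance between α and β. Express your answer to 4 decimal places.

0.9193

Rescale β by 1/(-3): 2x - 3y + 5z = -13/3. Then distance = |-10 − (-13/3)| / √38 ≈ 0.9193.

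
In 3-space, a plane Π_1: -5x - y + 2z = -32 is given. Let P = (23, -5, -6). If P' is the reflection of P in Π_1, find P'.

λ = (n·P − d)/|n|² = (-122 − (-32))/30 = -3.
Reflection = P − 2λn = (23, -5, -6) − (-6)·(-5, -1, 2) = (-7, -11, 6).

(-7, -11, 6)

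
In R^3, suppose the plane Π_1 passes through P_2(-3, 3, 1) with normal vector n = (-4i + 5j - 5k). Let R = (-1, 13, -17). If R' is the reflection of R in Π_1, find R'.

(15, -7, 3)

Π_1: n·r = n·P_2 gives -4x + 5y - 5z = 22.
λ = (n·R − d)/|n|² = (154 − 22)/66 = 2.
Reflection = R − 2λn = (-1, 13, -17) − 4·(-4, 5, -5) = (15, -7, 3).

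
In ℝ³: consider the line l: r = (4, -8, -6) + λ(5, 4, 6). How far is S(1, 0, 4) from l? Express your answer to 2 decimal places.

Taking (4, -8, -6) on l with direction v = (5, 4, 6): w = S − (4, -8, -6) = (-3, 8, 10), and w × v = (8, 68, -52).
Distance = |w × v| / |v| = √7392 / √77 ≈ 9.80.

9.80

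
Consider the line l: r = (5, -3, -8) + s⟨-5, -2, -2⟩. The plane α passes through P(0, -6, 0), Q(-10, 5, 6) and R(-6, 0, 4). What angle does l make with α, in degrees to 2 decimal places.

PQ = (-10, 11, 6), PR = (-6, 6, 4); a normal to α is PQ × PR = (8, 4, 6).
Using P: α has equation 8x + 4y + 6z = -24.
sin θ = |n·v| / (|n||v|) = |-60| / (√116 · √33) = 0.96976.
θ ≈ 75.87°.

75.87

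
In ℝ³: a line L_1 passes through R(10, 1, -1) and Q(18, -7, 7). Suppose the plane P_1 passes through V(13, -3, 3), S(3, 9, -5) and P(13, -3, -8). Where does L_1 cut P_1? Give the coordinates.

A direction vector for L_1 is Q − R = (8, -8, 8).
VS = (-10, 12, -8), VP = (0, 0, -11); a normal to P_1 is VS × VP = (-132, -110, 0).
Using V: P_1 has equation -132x - 110y = -1386.
Substitute r = (10, 1, -1) + t(8, -8, 8) into the plane: -1430 + (-176)t = -1386, so t = -1/4.
Intersection: (10, 1, -1) + (-1/4)·(8, -8, 8) = (8, 3, -3).

(8, 3, -3)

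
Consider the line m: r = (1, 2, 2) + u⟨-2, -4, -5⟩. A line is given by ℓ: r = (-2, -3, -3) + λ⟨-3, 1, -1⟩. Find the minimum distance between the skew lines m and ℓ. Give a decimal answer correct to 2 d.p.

1.04

Common perpendicular direction n = (-2, -4, -5) × (-3, 1, -1) = (9, 13, -14).
With w = (-2, -3, -3) − (1, 2, 2) = (-3, -5, -5), w · n = -22.
Distance = |w · n| / |n| = |-22| / √446 ≈ 1.04.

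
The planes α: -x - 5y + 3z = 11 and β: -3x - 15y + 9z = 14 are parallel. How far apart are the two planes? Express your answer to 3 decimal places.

1.071

Rescale β by 1/3: -x - 5y + 3z = 14/3. Then distance = |11 − (14/3)| / √35 ≈ 1.071.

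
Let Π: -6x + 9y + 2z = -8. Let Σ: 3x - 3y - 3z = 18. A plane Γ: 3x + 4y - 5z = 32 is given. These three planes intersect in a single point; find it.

Solving the 3×3 linear system -6x + 9y + 2z = -8, 3x - 3y - 3z = 18, 3x + 4y - 5z = 32 (e.g. by elimination or Cramer's rule, determinant = -66) gives (-1, 0, -7).

(-1, 0, -7)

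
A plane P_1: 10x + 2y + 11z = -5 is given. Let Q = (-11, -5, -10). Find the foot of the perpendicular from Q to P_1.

(-1, -3, 1)

Foot = Q − λn with λ = (n·Q − d)/|n|² = (-230 − (-5))/225 = -1.
Foot = (-11, -5, -10) − (-1)·(10, 2, 11) = (-1, -3, 1).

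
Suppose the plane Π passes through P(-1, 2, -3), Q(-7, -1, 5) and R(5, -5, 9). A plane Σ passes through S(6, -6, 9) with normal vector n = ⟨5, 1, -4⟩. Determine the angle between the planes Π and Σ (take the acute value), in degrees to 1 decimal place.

PQ = (-6, -3, 8), PR = (6, -7, 12); a normal to Π is PQ × PR = (20, 120, 60).
Using P: Π has equation 20x + 120y + 60z = 40.
Σ: n·r = n·S gives 5x + y - 4z = -12.
cos θ = |n₁·n₂| / (|n₁||n₂|) = |-20| / (√18400 · √42).
θ = arccos(0.02275) ≈ 88.7°.

88.7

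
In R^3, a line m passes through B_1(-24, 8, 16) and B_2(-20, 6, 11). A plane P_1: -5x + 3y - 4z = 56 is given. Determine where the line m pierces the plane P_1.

A direction vector for m is B_2 − B_1 = (4, -2, -5).
Substitute r = (-24, 8, 16) + t(4, -2, -5) into the plane: 80 + (-6)t = 56, so t = 4.
Intersection: (-24, 8, 16) + 4·(4, -2, -5) = (-8, 0, -4).

(-8, 0, -4)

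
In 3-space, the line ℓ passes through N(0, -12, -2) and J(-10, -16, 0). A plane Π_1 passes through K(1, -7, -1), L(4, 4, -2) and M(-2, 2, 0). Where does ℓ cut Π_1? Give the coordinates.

(10, -8, -4)

A direction vector for ℓ is J − N = (-10, -4, 2).
KL = (3, 11, -1), KM = (-3, 9, 1); a normal to Π_1 is KL × KM = (20, 0, 60).
Using K: Π_1 has equation 20x + 60z = -40.
Substitute r = (0, -12, -2) + t(-10, -4, 2) into the plane: -120 + (-80)t = -40, so t = -1.
Intersection: (0, -12, -2) + (-1)·(-10, -4, 2) = (10, -8, -4).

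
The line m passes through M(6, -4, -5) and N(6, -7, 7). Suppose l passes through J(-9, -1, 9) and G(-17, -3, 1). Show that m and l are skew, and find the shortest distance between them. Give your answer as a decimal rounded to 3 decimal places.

12.220

A direction vector for m is N − M = (0, -3, 12).
A direction vector for l is G − J = (-8, -2, -8).
Common perpendicular direction n = (0, -3, 12) × (-8, -2, -8) = (48, -96, -24).
With w = (-9, -1, 9) − (6, -4, -5) = (-15, 3, 14), w · n = -1344.
Since n ≠ 0 the lines are not parallel, and w · n = -1344 ≠ 0 so they do not intersect; hence they are skew.
Distance = |w · n| / |n| = |-1344| / √12096 ≈ 12.220.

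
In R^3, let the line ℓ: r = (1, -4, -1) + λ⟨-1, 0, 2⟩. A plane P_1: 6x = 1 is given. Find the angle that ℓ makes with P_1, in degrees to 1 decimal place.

sin θ = |n·v| / (|n||v|) = |-6| / (√36 · √5) = 0.44721.
θ ≈ 26.6°.

26.6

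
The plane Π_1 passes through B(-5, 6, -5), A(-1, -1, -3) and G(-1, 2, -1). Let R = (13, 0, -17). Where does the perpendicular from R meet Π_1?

BA = (4, -7, 2), BG = (4, -4, 4); a normal to Π_1 is BA × BG = (-20, -8, 12).
Using B: Π_1 has equation -20x - 8y + 12z = -8.
Foot = R − λn with λ = (n·R − d)/|n|² = (-464 − (-8))/608 = -3/4.
Foot = (13, 0, -17) − (-3/4)·(-20, -8, 12) = (-2, -6, -8).

(-2, -6, -8)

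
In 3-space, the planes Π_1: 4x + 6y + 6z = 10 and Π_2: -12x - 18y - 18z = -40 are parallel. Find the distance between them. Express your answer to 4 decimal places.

Rescale Π_2 by 1/(-3): 4x + 6y + 6z = 40/3. Then distance = |10 − (40/3)| / √88 ≈ 0.3553.

0.3553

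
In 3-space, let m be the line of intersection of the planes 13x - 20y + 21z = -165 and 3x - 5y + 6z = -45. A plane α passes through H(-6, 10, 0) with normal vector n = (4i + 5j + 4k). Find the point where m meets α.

(3, 6, -4)

Direction of m: (13, -20, 21) × (3, -5, 6) = (-15, -15, -5).
A point on m: solving the two plane equations with x = 15 gives (15, 18, 0).
α: n·r = n·H gives 4x + 5y + 4z = 26.
Substitute r = (15, 18, 0) + t(-15, -15, -5) into the plane: 150 + (-155)t = 26, so t = 4/5.
Intersection: (15, 18, 0) + (4/5)·(-15, -15, -5) = (3, 6, -4).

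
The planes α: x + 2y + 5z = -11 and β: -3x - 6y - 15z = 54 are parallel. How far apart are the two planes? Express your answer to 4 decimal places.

Rescale β by 1/(-3): x + 2y + 5z = -18. Then distance = |-11 − (-18)| / √30 ≈ 1.2780.

1.2780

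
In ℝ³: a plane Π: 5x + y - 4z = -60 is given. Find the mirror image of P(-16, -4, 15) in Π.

λ = (n·P − d)/|n|² = (-144 − (-60))/42 = -2.
Reflection = P − 2λn = (-16, -4, 15) − (-4)·(5, 1, -4) = (4, 0, -1).

(4, 0, -1)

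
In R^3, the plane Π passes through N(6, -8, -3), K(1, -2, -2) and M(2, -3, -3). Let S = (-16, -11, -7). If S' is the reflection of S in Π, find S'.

(14, 13, -1)

NK = (-5, 6, 1), NM = (-4, 5, 0); a normal to Π is NK × NM = (-5, -4, -1).
Using N: Π has equation -5x - 4y - z = 5.
λ = (n·S − d)/|n|² = (131 − 5)/42 = 3.
Reflection = S − 2λn = (-16, -11, -7) − 6·(-5, -4, -1) = (14, 13, -1).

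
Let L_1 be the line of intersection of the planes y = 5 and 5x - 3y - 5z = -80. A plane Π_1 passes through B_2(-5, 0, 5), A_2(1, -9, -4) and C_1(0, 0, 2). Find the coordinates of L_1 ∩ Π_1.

Direction of L_1: (0, 1, 0) × (5, -3, -5) = (-5, 0, -5).
A point on L_1: solving the two plane equations with x = -1 gives (-1, 5, 12).
B_2A_2 = (6, -9, -9), B_2C_1 = (5, 0, -3); a normal to Π_1 is B_2A_2 × B_2C_1 = (27, -27, 45).
Using B_2: Π_1 has equation 27x - 27y + 45z = 90.
Substitute r = (-1, 5, 12) + t(-5, 0, -5) into the plane: 378 + (-360)t = 90, so t = 4/5.
Intersection: (-1, 5, 12) + (4/5)·(-5, 0, -5) = (-5, 5, 8).

(-5, 5, 8)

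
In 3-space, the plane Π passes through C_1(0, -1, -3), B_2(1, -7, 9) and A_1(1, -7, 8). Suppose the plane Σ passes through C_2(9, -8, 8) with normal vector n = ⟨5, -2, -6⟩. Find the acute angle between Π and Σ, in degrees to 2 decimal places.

C_1B_2 = (1, -6, 12), C_1A_1 = (1, -6, 11); a normal to Π is C_1B_2 × C_1A_1 = (6, 1, 0).
Using C_1: Π has equation 6x + y = -1.
Σ: n·r = n·C_2 gives 5x - 2y - 6z = 13.
cos θ = |n₁·n₂| / (|n₁||n₂|) = |28| / (√37 · √65).
θ = arccos(0.57095) ≈ 55.18°.

55.18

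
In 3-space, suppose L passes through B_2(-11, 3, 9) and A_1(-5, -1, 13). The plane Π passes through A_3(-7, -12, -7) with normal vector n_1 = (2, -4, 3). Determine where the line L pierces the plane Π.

(-8, 1, 11)

A direction vector for L is A_1 − B_2 = (6, -4, 4).
Π: n_1·r = n_1·A_3 gives 2x - 4y + 3z = 13.
Substitute r = (-11, 3, 9) + t(6, -4, 4) into the plane: -7 + 40t = 13, so t = 1/2.
Intersection: (-11, 3, 9) + (1/2)·(6, -4, 4) = (-8, 1, 11).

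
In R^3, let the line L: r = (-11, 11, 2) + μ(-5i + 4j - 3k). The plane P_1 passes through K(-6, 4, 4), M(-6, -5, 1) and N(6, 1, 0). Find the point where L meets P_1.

KM = (0, -9, -3), KN = (12, -3, -4); a normal to P_1 is KM × KN = (27, -36, 108).
Using K: P_1 has equation 27x - 36y + 108z = 126.
Substitute r = (-11, 11, 2) + t(-5, 4, -3) into the plane: -477 + (-603)t = 126, so t = -1.
Intersection: (-11, 11, 2) + (-1)·(-5, 4, -3) = (-6, 7, 5).

(-6, 7, 5)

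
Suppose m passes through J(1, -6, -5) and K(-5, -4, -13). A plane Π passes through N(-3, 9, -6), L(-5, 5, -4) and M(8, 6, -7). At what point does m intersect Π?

(4, -7, -1)

A direction vector for m is K − J = (-6, 2, -8).
NL = (-2, -4, 2), NM = (11, -3, -1); a normal to Π is NL × NM = (10, 20, 50).
Using N: Π has equation 10x + 20y + 50z = -150.
Substitute r = (1, -6, -5) + t(-6, 2, -8) into the plane: -360 + (-420)t = -150, so t = -1/2.
Intersection: (1, -6, -5) + (-1/2)·(-6, 2, -8) = (4, -7, -1).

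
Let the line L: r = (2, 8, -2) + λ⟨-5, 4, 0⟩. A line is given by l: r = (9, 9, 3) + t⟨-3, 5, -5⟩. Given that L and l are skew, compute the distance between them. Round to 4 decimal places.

Common perpendicular direction n = (-5, 4, 0) × (-3, 5, -5) = (-20, -25, -13).
With w = (9, 9, 3) − (2, 8, -2) = (7, 1, 5), w · n = -230.
Distance = |w · n| / |n| = |-230| / √1194 ≈ 6.6562.

6.6562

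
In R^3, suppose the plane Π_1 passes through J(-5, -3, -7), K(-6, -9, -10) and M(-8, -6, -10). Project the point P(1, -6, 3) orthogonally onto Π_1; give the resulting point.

(4, -4, -2)

JK = (-1, -6, -3), JM = (-3, -3, -3); a normal to Π_1 is JK × JM = (9, 6, -15).
Using J: Π_1 has equation 9x + 6y - 15z = 42.
Foot = P − λn with λ = (n·P − d)/|n|² = (-72 − 42)/342 = -1/3.
Foot = (1, -6, 3) − (-1/3)·(9, 6, -15) = (4, -4, -2).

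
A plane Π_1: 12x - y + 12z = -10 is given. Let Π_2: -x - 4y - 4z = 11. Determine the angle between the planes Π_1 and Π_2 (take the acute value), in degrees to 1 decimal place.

55.0

cos θ = |n₁·n₂| / (|n₁||n₂|) = |-56| / (√289 · √33).
θ = arccos(0.57343) ≈ 55.0°.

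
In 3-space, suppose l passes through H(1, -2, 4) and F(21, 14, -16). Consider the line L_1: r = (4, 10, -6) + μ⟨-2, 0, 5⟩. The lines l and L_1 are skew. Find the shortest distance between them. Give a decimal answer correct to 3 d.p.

7.619

A direction vector for l is F − H = (20, 16, -20).
Common perpendicular direction n = (20, 16, -20) × (-2, 0, 5) = (80, -60, 32).
With w = (4, 10, -6) − (1, -2, 4) = (3, 12, -10), w · n = -800.
Distance = |w · n| / |n| = |-800| / √11024 ≈ 7.619.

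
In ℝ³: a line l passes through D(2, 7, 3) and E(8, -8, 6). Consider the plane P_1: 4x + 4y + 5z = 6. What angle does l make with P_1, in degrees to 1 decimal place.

A direction vector for l is E − D = (6, -15, 3).
sin θ = |n·v| / (|n||v|) = |-21| / (√57 · √270) = 0.16928.
θ ≈ 9.7°.

9.7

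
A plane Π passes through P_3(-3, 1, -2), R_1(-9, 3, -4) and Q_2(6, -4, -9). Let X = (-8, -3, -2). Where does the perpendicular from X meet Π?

P_3R_1 = (-6, 2, -2), P_3Q_2 = (9, -5, -7); a normal to Π is P_3R_1 × P_3Q_2 = (-24, -60, 12).
Using P_3: Π has equation -24x - 60y + 12z = -12.
Foot = X − λn with λ = (n·X − d)/|n|² = (348 − (-12))/4320 = 1/12.
Foot = (-8, -3, -2) − (1/12)·(-24, -60, 12) = (-6, 2, -3).

(-6, 2, -3)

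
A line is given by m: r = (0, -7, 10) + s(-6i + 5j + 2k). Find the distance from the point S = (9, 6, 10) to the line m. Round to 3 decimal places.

15.752

Taking (0, -7, 10) on m with direction v = (-6, 5, 2): w = S − (0, -7, 10) = (9, 13, 0), and w × v = (26, -18, 123).
Distance = |w × v| / |v| = √16129 / √65 ≈ 15.752.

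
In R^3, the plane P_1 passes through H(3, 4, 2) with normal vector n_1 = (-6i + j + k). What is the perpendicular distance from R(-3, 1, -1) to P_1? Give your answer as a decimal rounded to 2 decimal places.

P_1: n_1·r = n_1·H gives -6x + y + z = -12.
n·R − d = (-6)·(-3) + (1)·(1) + (1)·(-1) − (-12) = 30; |n| = √38.
Distance = |30| / √38 = 30/√38 ≈ 4.87.

4.87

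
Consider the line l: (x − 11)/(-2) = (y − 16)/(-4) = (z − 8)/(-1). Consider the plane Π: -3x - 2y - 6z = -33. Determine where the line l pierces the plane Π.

l has direction (-2, -4, -1) through (11, 16, 8).
Substitute r = (11, 16, 8) + t(-2, -4, -1) into the plane: -113 + 20t = -33, so t = 4.
Intersection: (11, 16, 8) + 4·(-2, -4, -1) = (3, 0, 4).

(3, 0, 4)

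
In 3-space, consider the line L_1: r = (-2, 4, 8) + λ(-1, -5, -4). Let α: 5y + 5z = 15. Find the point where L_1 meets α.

(-3, -1, 4)

Substitute r = (-2, 4, 8) + t(-1, -5, -4) into the plane: 60 + (-45)t = 15, so t = 1.
Intersection: (-2, 4, 8) + 1·(-1, -5, -4) = (-3, -1, 4).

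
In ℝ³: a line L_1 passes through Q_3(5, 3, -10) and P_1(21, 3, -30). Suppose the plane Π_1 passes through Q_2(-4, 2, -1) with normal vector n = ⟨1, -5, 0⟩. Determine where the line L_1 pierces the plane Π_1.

A direction vector for L_1 is P_1 − Q_3 = (16, 0, -20).
Π_1: n·r = n·Q_2 gives x - 5y = -14.
Substitute r = (5, 3, -10) + t(16, 0, -20) into the plane: -10 + 16t = -14, so t = -1/4.
Intersection: (5, 3, -10) + (-1/4)·(16, 0, -20) = (1, 3, -5).

(1, 3, -5)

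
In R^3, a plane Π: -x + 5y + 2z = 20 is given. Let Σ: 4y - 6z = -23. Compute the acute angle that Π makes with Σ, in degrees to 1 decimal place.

78.3

cos θ = |n₁·n₂| / (|n₁||n₂|) = |8| / (√30 · √52).
θ = arccos(0.20255) ≈ 78.3°.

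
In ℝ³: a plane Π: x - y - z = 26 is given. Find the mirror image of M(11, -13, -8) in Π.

(7, -9, -4)

λ = (n·M − d)/|n|² = (32 − 26)/3 = 2.
Reflection = M − 2λn = (11, -13, -8) − 4·(1, -1, -1) = (7, -9, -4).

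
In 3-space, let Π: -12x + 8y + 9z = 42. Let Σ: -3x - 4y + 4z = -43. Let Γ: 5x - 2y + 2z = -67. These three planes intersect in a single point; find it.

Solving the 3×3 linear system -12x + 8y + 9z = 42, -3x - 4y + 4z = -43, 5x - 2y + 2z = -67 (e.g. by elimination or Cramer's rule, determinant = 442) gives (-7, 6, -10).

(-7, 6, -10)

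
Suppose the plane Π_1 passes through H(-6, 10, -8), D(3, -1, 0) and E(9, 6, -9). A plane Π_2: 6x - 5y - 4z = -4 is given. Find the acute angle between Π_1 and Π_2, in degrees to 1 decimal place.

HD = (9, -11, 8), HE = (15, -4, -1); a normal to Π_1 is HD × HE = (43, 129, 129).
Using H: Π_1 has equation 43x + 129y + 129z = 0.
cos θ = |n₁·n₂| / (|n₁||n₂|) = |-903| / (√35131 · √77).
θ = arccos(0.54903) ≈ 56.7°.

56.7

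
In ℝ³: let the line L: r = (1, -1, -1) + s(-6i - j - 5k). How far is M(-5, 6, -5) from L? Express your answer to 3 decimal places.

7.891

Taking (1, -1, -1) on L with direction v = (-6, -1, -5): w = M − (1, -1, -1) = (-6, 7, -4), and w × v = (-39, -6, 48).
Distance = |w × v| / |v| = √3861 / √62 ≈ 7.891.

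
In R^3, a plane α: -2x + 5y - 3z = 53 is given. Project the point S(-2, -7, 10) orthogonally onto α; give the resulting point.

Foot = S − λn with λ = (n·S − d)/|n|² = (-61 − 53)/38 = -3.
Foot = (-2, -7, 10) − (-3)·(-2, 5, -3) = (-8, 8, 1).

(-8, 8, 1)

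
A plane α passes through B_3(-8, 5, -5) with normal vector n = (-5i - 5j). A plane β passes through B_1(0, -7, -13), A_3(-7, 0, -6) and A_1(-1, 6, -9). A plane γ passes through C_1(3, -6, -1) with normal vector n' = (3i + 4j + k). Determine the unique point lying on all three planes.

α: n·r = n·B_3 gives -5x - 5y = 15.
B_1A_3 = (-7, 7, 7), B_1A_1 = (-1, 13, 4); a normal to β is B_1A_3 × B_1A_1 = (-63, 21, -84).
Using B_1: β has equation -63x + 21y - 84z = 945.
γ: n'·r = n'·C_1 gives 3x + 4y + z = -16.
Solving the 3×3 linear system -5x - 5y = 15, -63x + 21y - 84z = 945, 3x + 4y + z = -16 (e.g. by elimination or Cramer's rule, determinant = -840) gives (-4, 1, -8).

(-4, 1, -8)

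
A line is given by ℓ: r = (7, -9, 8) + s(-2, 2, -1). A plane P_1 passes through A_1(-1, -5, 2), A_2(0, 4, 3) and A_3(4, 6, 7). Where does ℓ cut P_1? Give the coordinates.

A_1A_2 = (1, 9, 1), A_1A_3 = (5, 11, 5); a normal to P_1 is A_1A_2 × A_1A_3 = (34, 0, -34).
Using A_1: P_1 has equation 34x - 34z = -102.
Substitute r = (7, -9, 8) + t(-2, 2, -1) into the plane: -34 + (-34)t = -102, so t = 2.
Intersection: (7, -9, 8) + 2·(-2, 2, -1) = (3, -5, 6).

(3, -5, 6)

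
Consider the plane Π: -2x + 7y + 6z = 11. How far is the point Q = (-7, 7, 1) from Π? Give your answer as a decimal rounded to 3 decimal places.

n·Q − d = (-2)·(-7) + (7)·(7) + (6)·(1) − 11 = 58; |n| = √89.
Distance = |58| / √89 = 58/√89 ≈ 6.148.

6.148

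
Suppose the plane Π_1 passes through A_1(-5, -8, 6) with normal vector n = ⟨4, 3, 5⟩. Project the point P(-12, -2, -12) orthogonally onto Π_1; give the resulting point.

(-4, 4, -2)

Π_1: n·r = n·A_1 gives 4x + 3y + 5z = -14.
Foot = P − λn with λ = (n·P − d)/|n|² = (-114 − (-14))/50 = -2.
Foot = (-12, -2, -12) − (-2)·(4, 3, 5) = (-4, 4, -2).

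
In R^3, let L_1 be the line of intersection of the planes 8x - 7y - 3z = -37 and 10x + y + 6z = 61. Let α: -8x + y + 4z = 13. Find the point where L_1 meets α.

(2, 5, 6)

Direction of L_1: (8, -7, -3) × (10, 1, 6) = (-39, -78, 78).
A point on L_1: solving the two plane equations with x = 6 gives (6, 13, -2).
Substitute r = (6, 13, -2) + t(-39, -78, 78) into the plane: -43 + 546t = 13, so t = 4/39.
Intersection: (6, 13, -2) + (4/39)·(-39, -78, 78) = (2, 5, 6).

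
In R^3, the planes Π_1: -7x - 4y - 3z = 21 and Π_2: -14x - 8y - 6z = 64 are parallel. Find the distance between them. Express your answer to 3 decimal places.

1.279

Rescale Π_2 by 1/2: -7x - 4y - 3z = 32. Then distance = |21 − 32| / √74 ≈ 1.279.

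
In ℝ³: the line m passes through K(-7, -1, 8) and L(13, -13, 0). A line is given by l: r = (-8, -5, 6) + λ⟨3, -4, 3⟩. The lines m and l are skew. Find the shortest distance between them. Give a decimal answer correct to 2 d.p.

4.22

A direction vector for m is L − K = (20, -12, -8).
Common perpendicular direction n = (20, -12, -8) × (3, -4, 3) = (-68, -84, -44).
With w = (-8, -5, 6) − (-7, -1, 8) = (-1, -4, -2), w · n = 492.
Distance = |w · n| / |n| = |492| / √13616 ≈ 4.22.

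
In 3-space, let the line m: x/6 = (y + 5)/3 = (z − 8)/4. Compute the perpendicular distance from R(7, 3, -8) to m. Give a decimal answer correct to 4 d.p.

19.2077

m has direction (6, 3, 4) through (0, -5, 8).
Taking (0, -5, 8) on m with direction v = (6, 3, 4): w = R − (0, -5, 8) = (7, 8, -16), and w × v = (80, -124, -27).
Distance = |w × v| / |v| = √22505 / √61 ≈ 19.2077.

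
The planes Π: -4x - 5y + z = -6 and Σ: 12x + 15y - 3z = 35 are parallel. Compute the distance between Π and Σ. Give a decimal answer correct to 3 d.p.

Rescale Σ by 1/(-3): -4x - 5y + z = -35/3. Then distance = |-6 − (-35/3)| / √42 ≈ 0.874.

0.874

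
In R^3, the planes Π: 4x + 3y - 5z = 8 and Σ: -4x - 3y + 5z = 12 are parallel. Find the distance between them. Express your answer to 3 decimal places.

2.828

Rescale Σ by 1/(-1): 4x + 3y - 5z = -12. Then distance = |8 − (-12)| / √50 ≈ 2.828.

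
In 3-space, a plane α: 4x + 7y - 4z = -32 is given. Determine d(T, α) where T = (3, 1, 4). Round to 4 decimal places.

3.8889

n·T − d = (4)·(3) + (7)·(1) + (-4)·(4) − (-32) = 35; |n| = √81.
Distance = |35| / √81 = 35/√81 ≈ 3.8889.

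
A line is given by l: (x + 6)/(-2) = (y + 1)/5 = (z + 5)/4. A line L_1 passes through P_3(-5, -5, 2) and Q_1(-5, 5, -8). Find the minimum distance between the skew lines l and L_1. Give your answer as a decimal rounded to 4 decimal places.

l has direction (-2, 5, 4) through (-6, -1, -5).
A direction vector for L_1 is Q_1 − P_3 = (0, 10, -10).
Common perpendicular direction n = (-2, 5, 4) × (0, 10, -10) = (-90, -20, -20).
With w = (-5, -5, 2) − (-6, -1, -5) = (1, -4, 7), w · n = -150.
Distance = |w · n| / |n| = |-150| / √8900 ≈ 1.5900.

1.5900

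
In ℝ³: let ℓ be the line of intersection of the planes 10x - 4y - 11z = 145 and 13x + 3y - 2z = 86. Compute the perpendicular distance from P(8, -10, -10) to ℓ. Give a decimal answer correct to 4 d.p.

Direction of ℓ: (10, -4, -11) × (13, 3, -2) = (41, -123, 82).
A point on ℓ: solving the two plane equations with x = 6 gives (6, -2, -7).
Taking (6, -2, -7) on ℓ with direction v = (41, -123, 82): w = P − (6, -2, -7) = (2, -8, -3), and w × v = (-1025, -287, 82).
Distance = |w × v| / |v| = √1139718 / √23534 ≈ 6.9591.

6.9591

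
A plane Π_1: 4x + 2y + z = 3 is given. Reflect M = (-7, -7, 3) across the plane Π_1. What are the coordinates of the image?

(9, 1, 7)

λ = (n·M − d)/|n|² = (-39 − 3)/21 = -2.
Reflection = M − 2λn = (-7, -7, 3) − (-4)·(4, 2, 1) = (9, 1, 7).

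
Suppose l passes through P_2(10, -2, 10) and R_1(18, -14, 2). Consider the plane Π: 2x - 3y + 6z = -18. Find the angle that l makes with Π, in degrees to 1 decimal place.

A direction vector for l is R_1 − P_2 = (8, -12, -8).
sin θ = |n·v| / (|n||v|) = |4| / (√49 · √272) = 0.03465.
θ ≈ 2.0°.

2.0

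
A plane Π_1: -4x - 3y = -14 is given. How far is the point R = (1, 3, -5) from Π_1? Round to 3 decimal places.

n·R − d = (-4)·(1) + (-3)·(3) + (0)·(-5) − (-14) = 1; |n| = √25.
Distance = |1| / √25 = 1/√25 ≈ 0.200.

0.200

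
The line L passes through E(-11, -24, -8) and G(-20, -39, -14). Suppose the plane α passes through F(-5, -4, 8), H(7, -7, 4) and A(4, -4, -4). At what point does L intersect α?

A direction vector for L is G − E = (-9, -15, -6).
FH = (12, -3, -4), FA = (9, 0, -12); a normal to α is FH × FA = (36, 108, 27).
Using F: α has equation 36x + 108y + 27z = -396.
Substitute r = (-11, -24, -8) + t(-9, -15, -6) into the plane: -3204 + (-2106)t = -396, so t = -4/3.
Intersection: (-11, -24, -8) + (-4/3)·(-9, -15, -6) = (1, -4, 0).

(1, -4, 0)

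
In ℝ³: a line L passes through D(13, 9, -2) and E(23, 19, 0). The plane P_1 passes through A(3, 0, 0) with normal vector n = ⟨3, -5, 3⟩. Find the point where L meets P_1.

A direction vector for L is E − D = (10, 10, 2).
P_1: n·r = n·A gives 3x - 5y + 3z = 9.
Substitute r = (13, 9, -2) + t(10, 10, 2) into the plane: -12 + (-14)t = 9, so t = -3/2.
Intersection: (13, 9, -2) + (-3/2)·(10, 10, 2) = (-2, -6, -5).

(-2, -6, -5)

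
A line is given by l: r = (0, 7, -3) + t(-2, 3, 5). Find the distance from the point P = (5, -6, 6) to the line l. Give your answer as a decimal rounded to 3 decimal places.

Taking (0, 7, -3) on l with direction v = (-2, 3, 5): w = P − (0, 7, -3) = (5, -13, 9), and w × v = (-92, -43, -11).
Distance = |w × v| / |v| = √10434 / √38 ≈ 16.570.

16.570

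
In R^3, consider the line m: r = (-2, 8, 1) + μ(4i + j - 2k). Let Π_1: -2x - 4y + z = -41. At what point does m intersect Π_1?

(2, 9, -1)

Substitute r = (-2, 8, 1) + t(4, 1, -2) into the plane: -27 + (-14)t = -41, so t = 1.
Intersection: (-2, 8, 1) + 1·(4, 1, -2) = (2, 9, -1).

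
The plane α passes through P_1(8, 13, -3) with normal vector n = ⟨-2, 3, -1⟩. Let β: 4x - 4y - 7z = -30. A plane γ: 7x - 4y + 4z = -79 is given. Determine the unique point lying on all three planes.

(-9, 2, -2)

α: n·r = n·P_1 gives -2x + 3y - z = 26.
Solving the 3×3 linear system -2x + 3y - z = 26, 4x - 4y - 7z = -30, 7x - 4y + 4z = -79 (e.g. by elimination or Cramer's rule, determinant = -119) gives (-9, 2, -2).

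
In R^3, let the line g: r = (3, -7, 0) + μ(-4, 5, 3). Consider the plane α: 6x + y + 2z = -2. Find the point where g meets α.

Substitute r = (3, -7, 0) + t(-4, 5, 3) into the plane: 11 + (-13)t = -2, so t = 1.
Intersection: (3, -7, 0) + 1·(-4, 5, 3) = (-1, -2, 3).

(-1, -2, 3)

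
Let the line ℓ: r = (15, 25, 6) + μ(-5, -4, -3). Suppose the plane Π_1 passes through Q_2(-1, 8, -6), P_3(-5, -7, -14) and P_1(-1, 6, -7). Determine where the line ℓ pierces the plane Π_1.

(-5, 9, -6)

Q_2P_3 = (-4, -15, -8), Q_2P_1 = (0, -2, -1); a normal to Π_1 is Q_2P_3 × Q_2P_1 = (-1, -4, 8).
Using Q_2: Π_1 has equation -x - 4y + 8z = -79.
Substitute r = (15, 25, 6) + t(-5, -4, -3) into the plane: -67 + (-3)t = -79, so t = 4.
Intersection: (15, 25, 6) + 4·(-5, -4, -3) = (-5, 9, -6).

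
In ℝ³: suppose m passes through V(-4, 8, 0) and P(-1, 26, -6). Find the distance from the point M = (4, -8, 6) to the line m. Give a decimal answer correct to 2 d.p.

A direction vector for m is P − V = (3, 18, -6).
Taking (-4, 8, 0) on m with direction v = (3, 18, -6): w = M − (-4, 8, 0) = (8, -16, 6), and w × v = (-12, 66, 192).
Distance = |w × v| / |v| = √41364 / √369 ≈ 10.59.

10.59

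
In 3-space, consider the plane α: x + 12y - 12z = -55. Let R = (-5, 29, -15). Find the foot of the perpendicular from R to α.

Foot = R − λn with λ = (n·R − d)/|n|² = (523 − (-55))/289 = 2.
Foot = (-5, 29, -15) − 2·(1, 12, -12) = (-7, 5, 9).

(-7, 5, 9)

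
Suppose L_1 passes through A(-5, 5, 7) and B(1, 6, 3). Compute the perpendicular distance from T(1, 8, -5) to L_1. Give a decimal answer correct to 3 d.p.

6.796

A direction vector for L_1 is B − A = (6, 1, -4).
Taking (-5, 5, 7) on L_1 with direction v = (6, 1, -4): w = T − (-5, 5, 7) = (6, 3, -12), and w × v = (0, -48, -12).
Distance = |w × v| / |v| = √2448 / √53 ≈ 6.796.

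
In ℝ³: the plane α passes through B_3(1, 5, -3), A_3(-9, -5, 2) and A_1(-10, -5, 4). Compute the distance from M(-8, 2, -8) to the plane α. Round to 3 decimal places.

B_3A_3 = (-10, -10, 5), B_3A_1 = (-11, -10, 7); a normal to α is B_3A_3 × B_3A_1 = (-20, 15, -10).
Using B_3: α has equation -20x + 15y - 10z = 85.
n·M − d = (-20)·(-8) + (15)·(2) + (-10)·(-8) − 85 = 185; |n| = √725.
Distance = |185| / √725 = 185/√725 ≈ 6.871.

6.871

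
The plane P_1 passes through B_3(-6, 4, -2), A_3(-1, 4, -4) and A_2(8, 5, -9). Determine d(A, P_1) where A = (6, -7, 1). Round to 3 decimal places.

B_3A_3 = (5, 0, -2), B_3A_2 = (14, 1, -7); a normal to P_1 is B_3A_3 × B_3A_2 = (2, 7, 5).
Using B_3: P_1 has equation 2x + 7y + 5z = 6.
n·A − d = (2)·(6) + (7)·(-7) + (5)·(1) − 6 = -38; |n| = √78.
Distance = |-38| / √78 = 38/√78 ≈ 4.303.

4.303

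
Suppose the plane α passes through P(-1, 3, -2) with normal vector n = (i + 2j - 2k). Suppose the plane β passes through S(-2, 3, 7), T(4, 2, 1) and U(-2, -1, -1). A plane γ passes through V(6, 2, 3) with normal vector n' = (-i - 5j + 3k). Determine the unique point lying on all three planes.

α: n·r = n·P gives x + 2y - 2z = 9.
ST = (6, -1, -6), SU = (0, -4, -8); a normal to β is ST × SU = (-16, 48, -24).
Using S: β has equation -16x + 48y - 24z = 8.
γ: n'·r = n'·V gives -x - 5y + 3z = -7.
Solving the 3×3 linear system x + 2y - 2z = 9, -16x + 48y - 24z = 8, -x - 5y + 3z = -7 (e.g. by elimination or Cramer's rule, determinant = -88) gives (1, -3, -7).

(1, -3, -7)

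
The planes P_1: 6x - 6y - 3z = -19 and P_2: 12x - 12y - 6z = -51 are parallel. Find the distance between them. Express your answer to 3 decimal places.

Rescale P_2 by 1/2: 6x - 6y - 3z = -51/2. Then distance = |-19 − (-51/2)| / √81 ≈ 0.722.

0.722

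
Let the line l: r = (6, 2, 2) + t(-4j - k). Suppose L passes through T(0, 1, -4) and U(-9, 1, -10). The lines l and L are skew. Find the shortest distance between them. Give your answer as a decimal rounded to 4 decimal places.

A direction vector for L is U − T = (-9, 0, -6).
Common perpendicular direction n = (0, -4, -1) × (-9, 0, -6) = (24, 9, -36).
With w = (0, 1, -4) − (6, 2, 2) = (-6, -1, -6), w · n = 63.
Distance = |w · n| / |n| = |63| / √1953 ≈ 1.4256.

1.4256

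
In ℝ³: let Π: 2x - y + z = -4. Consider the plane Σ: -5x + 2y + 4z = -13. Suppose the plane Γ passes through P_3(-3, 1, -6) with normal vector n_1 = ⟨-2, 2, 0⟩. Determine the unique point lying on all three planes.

(3, 7, -3)

Γ: n_1·r = n_1·P_3 gives -2x + 2y = 8.
Solving the 3×3 linear system 2x - y + z = -4, -5x + 2y + 4z = -13, -2x + 2y = 8 (e.g. by elimination or Cramer's rule, determinant = -14) gives (3, 7, -3).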